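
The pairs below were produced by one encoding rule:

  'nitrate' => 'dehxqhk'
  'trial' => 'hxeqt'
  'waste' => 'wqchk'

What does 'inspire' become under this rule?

Treating letters as 0–25, the rule is x ↦ 5x + 16 (mod 26).
Applying it to inspire: i(8)→5·8+16≡4=e; n(13)→5·13+16≡3=d; s(18)→5·18+16≡2=c; p(15)→5·15+16≡13=n; i(8)→5·8+16≡4=e; r(17)→5·17+16≡23=x; e(4)→5·4+16≡10=k (all mod 26).

edcnexk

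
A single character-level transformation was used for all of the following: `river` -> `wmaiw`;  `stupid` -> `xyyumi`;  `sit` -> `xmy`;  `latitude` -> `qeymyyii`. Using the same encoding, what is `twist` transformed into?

ybmxy

The shift depends on letter class: consonant r→w is +5, but vowel i→m is +4. Two shifts are in play — +4 for a/e/i/o/u, +5 for every other letter.
Applying it to twist: t(cons)+5=y, w(cons)+5=b, i(vowel)+4=m, s(cons)+5=x, t(cons)+5=y.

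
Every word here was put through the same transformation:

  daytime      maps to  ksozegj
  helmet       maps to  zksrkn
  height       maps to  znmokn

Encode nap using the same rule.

vgt

Two steps: reverse the string, then apply a Caesar shift of +6.
For nap: reverse → pan; then shift: p+6=v, a+6=g, n+6=t.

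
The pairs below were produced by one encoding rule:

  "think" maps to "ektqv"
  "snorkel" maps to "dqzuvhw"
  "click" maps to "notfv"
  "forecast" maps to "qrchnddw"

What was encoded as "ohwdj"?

Shifts by position in think: pos 0: t→e (+11), pos 1: h→k (+3), pos 2: i→t (+11), pos 3: n→q (+3) — repeating every 2. A repeating key of period 2 is used — shifts +11, +3 over and over.
Decoding ohwdj: o−11=d, h−3=e, w−11=l, d−3=a, j−11=y.

delay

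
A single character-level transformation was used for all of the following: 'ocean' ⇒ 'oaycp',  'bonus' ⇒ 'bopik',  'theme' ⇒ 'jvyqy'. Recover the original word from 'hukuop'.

This is an affine cipher: with a=0,…,z=25, each position x becomes (25x+2) mod 26.
Undoing it on hukuop: h(7)→25·(7−2)≡21=v; u(20)→25·(20−2)≡8=i; k(10)→25·(10−2)≡18=s; u(20)→25·(20−2)≡8=i; o(14)→25·(14−2)≡14=o; p(15)→25·(15−2)≡13=n (all mod 26).

vision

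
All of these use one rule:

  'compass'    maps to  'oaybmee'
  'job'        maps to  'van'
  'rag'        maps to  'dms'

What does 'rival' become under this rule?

duhmx

Compare letters: c→o is +12, o→a is +12, m→y is +12 — a constant shift. It's a constant shift of +12 (ROT12).
On rival: r+12=d, i+12=u, v+12=h, a+12=m, l+12=x.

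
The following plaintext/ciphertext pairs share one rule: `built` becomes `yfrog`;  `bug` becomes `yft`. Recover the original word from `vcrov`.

Each pair mirrors across the alphabet (b↔y, u↔f, i↔r): positions sum to 25. Each letter is replaced by its mirror in the alphabet: a↔z, b↔y, c↔x, and so on (the Atbash cipher).
Decoding vcrov: v↔e, c↔x, r↔i, o↔l, v↔e.

exile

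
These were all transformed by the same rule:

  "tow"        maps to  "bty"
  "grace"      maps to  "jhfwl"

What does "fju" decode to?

The output letters match the input read backwards, each shifted +5: tow reversed is wot. Two steps: reverse the string, then apply a Caesar shift of +5.
Undoing it on fju: shift back: f−5=a, j−5=e, u−5=p → aep; then reverse → pea.

pea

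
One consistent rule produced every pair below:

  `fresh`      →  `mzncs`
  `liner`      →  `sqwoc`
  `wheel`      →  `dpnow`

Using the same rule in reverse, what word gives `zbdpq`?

stuff

Each letter shifts forward by (position + 7), i.e. 7, 8, 9, … — the shift grows by one for each successive letter.
Undoing it on zbdpq: z−7=s, b−8=t, d−9=u, p−10=f, q−11=f.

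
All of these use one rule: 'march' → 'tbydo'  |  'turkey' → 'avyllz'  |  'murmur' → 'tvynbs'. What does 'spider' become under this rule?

Shifts by position in march: pos 0: m→t (+7), pos 1: a→b (+1), pos 2: r→y (+7), pos 3: c→d (+1) — repeating every 2. The shifts repeat in a cycle of length 2: positions 0,1,… shift by +7, +1, then the pattern repeats.
Applying it to spider: s+7=z, p+1=q, i+7=p, d+1=e, e+7=l, r+1=s.

zqpels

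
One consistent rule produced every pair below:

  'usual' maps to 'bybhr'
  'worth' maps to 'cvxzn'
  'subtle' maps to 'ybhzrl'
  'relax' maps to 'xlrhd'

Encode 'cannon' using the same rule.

The rule splits by letter class: vowels +7, consonants +6.
For cannon: c(cons)+6=i, a(vowel)+7=h, n(cons)+6=t, n(cons)+6=t, o(vowel)+7=v, n(cons)+6=t.

ihttvt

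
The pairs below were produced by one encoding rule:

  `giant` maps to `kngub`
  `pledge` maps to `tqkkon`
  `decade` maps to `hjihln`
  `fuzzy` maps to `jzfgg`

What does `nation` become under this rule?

In giant: g→k is +4, i→n is +5, a→g is +6, n→u is +7 — the shift increases by 1 each position. Letter i (0-indexed) is shifted by i+4, so successive shifts are 4, 5, 6, ….
Applying it to nation: n+4=r, a+5=f, t+6=z, i+7=p, o+8=w, n+9=w.

rfzpww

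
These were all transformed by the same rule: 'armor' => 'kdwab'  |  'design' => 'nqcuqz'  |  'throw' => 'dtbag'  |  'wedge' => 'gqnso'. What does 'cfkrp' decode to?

staff

Shifts by position in armor: pos 0: a→k (+10), pos 1: r→d (+12), pos 2: m→w (+10), pos 3: o→a (+12) — repeating every 2. It's a Vigenère-style cipher with numeric key [10,12]: position i shifts by key[i mod 2].
Undoing it on cfkrp: c−10=s, f−12=t, k−10=a, r−12=f, p−10=f.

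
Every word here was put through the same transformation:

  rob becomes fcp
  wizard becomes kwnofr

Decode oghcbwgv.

Compare letters: r→f is +14, o→c is +14, b→p is +14 — a constant shift. This is a Caesar cipher with shift 14.
Undoing it on oghcbwgv: o−14=a, g−14=s, h−14=t, c−14=o, b−14=n, w−14=i, g−14=s, v−14=h.

astonish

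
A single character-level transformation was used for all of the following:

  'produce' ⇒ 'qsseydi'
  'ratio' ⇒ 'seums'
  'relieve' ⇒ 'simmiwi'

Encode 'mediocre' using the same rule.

Vowels shift forward by 4 and consonants shift forward by 1.
Applying it to mediocre: m(cons)+1=n, e(vowel)+4=i, d(cons)+1=e, i(vowel)+4=m, o(vowel)+4=s, c(cons)+1=d, r(cons)+1=s, e(vowel)+4=i.

niemsdsi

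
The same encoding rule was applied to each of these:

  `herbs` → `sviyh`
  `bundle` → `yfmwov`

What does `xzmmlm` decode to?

Each pair mirrors across the alphabet (h↔s, e↔v, r↔i): positions sum to 25. This is the alphabet-reversal cipher (Atbash): a becomes z, b becomes y, etc.
Reversing it on xzmmlm: x↔c, z↔a, m↔n, m↔n, l↔o, m↔n.

cannon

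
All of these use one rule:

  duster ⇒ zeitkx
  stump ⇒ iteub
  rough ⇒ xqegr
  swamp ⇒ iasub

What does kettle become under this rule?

d(3)→z(25) and u(20)→e(4) fit y≡11x+18 (mod 26); the inverse of 11 mod 26 is 19. Treating letters as 0–25, the rule is x ↦ 11x + 18 (mod 26).
For kettle: k(10)→11·10+18≡24=y; e(4)→11·4+18≡10=k; t(19)→11·19+18≡19=t; t(19)→11·19+18≡19=t; l(11)→11·11+18≡9=j; e(4)→11·4+18≡10=k (all mod 26).

ykttjk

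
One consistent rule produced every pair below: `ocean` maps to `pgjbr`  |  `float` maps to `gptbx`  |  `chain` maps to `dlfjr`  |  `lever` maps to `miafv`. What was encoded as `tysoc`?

Shifts by position in ocean: pos 0: o→p (+1), pos 1: c→g (+4), pos 2: e→j (+5), pos 3: a→b (+1), pos 4: n→r (+4) — repeating every 3. The shifts repeat in a cycle of length 3: positions 0,1,… shift by +1, +4, +5, then the pattern repeats.
Decoding tysoc: t−1=s, y−4=u, s−5=n, o−1=n, c−4=y.

sunny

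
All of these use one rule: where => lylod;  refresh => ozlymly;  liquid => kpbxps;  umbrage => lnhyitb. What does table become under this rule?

lsiha

The output letters match the input read backwards, each shifted +7: where reversed is erehw. Two steps: reverse the string, then apply a Caesar shift of +7.
For table: reverse → elbat; then shift: e+7=l, l+7=s, b+7=i, a+7=h, t+7=a.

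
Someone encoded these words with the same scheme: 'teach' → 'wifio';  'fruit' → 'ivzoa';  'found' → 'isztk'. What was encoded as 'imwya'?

Letter i (0-indexed) is shifted by i+3, so successive shifts are 3, 4, 5, ….
Undoing it on imwya: i−3=f, m−4=i, w−5=r, y−6=s, a−7=t.

first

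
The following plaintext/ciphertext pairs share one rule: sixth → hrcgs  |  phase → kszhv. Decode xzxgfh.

Each pair mirrors across the alphabet (s↔h, i↔r, x↔c): positions sum to 25. Letters are reflected about the middle of the alphabet (position → 25−position): Atbash.
Reversing it on xzxgfh: x↔c, z↔a, x↔c, g↔t, f↔u, h↔s.

cactus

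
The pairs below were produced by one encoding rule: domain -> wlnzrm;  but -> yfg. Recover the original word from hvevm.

seven

Each pair mirrors across the alphabet (d↔w, o↔l, m↔n): positions sum to 25. Letters are reflected about the middle of the alphabet (position → 25−position): Atbash.
Decoding hvevm: h↔s, v↔e, e↔v, v↔e, m↔n.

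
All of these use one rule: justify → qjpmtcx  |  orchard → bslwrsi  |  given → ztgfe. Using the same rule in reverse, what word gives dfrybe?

weapon

j(9)→q(16) and u(20)→j(9) fit y≡23x+17 (mod 26); the inverse of 23 mod 26 is 17. This is an affine cipher: with a=0,…,z=25, each position x becomes (23x+17) mod 26.
Undoing it on dfrybe: d(3)→17·(3−17)≡22=w; f(5)→17·(5−17)≡4=e; r(17)→17·(17−17)≡0=a; y(24)→17·(24−17)≡15=p; b(1)→17·(1−17)≡14=o; e(4)→17·(4−17)≡13=n (all mod 26).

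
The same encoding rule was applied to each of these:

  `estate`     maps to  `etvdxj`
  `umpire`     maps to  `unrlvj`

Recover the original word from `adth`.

In estate: e→e is +0, s→t is +1, t→v is +2, a→d is +3 — the shift increases by 1 each position. The shift increases by 1 at each position, starting from +0: 0, 1, 2, ….
Decoding adth: a−0=a, d−1=c, t−2=r, h−3=e.

acre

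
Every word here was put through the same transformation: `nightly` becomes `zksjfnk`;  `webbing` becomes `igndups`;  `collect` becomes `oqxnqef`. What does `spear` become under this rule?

A repeating key of period 2 is used — shifts +12, +2 over and over.
On spear: s+12=e, p+2=r, e+12=q, a+2=c, r+12=d.

erqcd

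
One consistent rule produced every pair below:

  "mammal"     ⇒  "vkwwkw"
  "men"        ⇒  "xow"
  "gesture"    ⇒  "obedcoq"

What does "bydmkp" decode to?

factor

The output letters match the input read backwards, each shifted +10: mammal reversed is lammam. Read the word backwards and shift each letter +10.
Reversing it on bydmkp: shift back: b−10=r, y−10=o, d−10=t, m−10=c, k−10=a, p−10=f → rotcaf; then reverse → factor.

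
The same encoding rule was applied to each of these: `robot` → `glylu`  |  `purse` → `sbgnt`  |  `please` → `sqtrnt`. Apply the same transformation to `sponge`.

nsleht

r(17)→g(6) and o(14)→l(11) fit y≡7x+17 (mod 26); the inverse of 7 mod 26 is 15. Treating letters as 0–25, the rule is x ↦ 7x + 17 (mod 26).
On sponge: s(18)→7·18+17≡13=n; p(15)→7·15+17≡18=s; o(14)→7·14+17≡11=l; n(13)→7·13+17≡4=e; g(6)→7·6+17≡7=h; e(4)→7·4+17≡19=t (all mod 26).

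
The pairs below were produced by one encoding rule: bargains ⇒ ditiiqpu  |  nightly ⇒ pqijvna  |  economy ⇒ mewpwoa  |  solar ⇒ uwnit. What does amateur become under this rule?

The shift depends on letter class: consonant b→d is +2, but vowel a→i is +8. The rule splits by letter class: vowels +8, consonants +2.
For amateur: a(vowel)+8=i, m(cons)+2=o, a(vowel)+8=i, t(cons)+2=v, e(vowel)+8=m, u(vowel)+8=c, r(cons)+2=t.

ioivmct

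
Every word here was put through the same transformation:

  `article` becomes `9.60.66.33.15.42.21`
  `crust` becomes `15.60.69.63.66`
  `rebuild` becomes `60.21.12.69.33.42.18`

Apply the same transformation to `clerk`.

15.42.21.60.39

a(#1)→9 and r(#18)→60: differences scale by 3, so n = 3·pos + 6. The formula is n = 3×(alphabet index, a=1) + 6.
For clerk: c=3→15, l=12→42, e=5→21, r=18→60, k=11→39.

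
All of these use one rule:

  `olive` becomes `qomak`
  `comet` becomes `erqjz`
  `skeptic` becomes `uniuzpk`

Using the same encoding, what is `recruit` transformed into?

thgwapb

In olive: o→q is +2, l→o is +3, i→m is +4, v→a is +5 — the shift increases by 1 each position. Letter i (0-indexed) is shifted by i+2, so successive shifts are 2, 3, 4, ….
On recruit: r+2=t, e+3=h, c+4=g, r+5=w, u+6=a, i+7=p, t+8=b.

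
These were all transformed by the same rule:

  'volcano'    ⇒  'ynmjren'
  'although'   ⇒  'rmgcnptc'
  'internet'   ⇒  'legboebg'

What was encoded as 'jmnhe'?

clown

Each letter's alphabet position (a=0..z=25) is mapped through 9·x+17 mod 26 — an affine cipher.
Decoding jmnhe: j(9)→3·(9−17)≡2=c; m(12)→3·(12−17)≡11=l; n(13)→3·(13−17)≡14=o; h(7)→3·(7−17)≡22=w; e(4)→3·(4−17)≡13=n (all mod 26).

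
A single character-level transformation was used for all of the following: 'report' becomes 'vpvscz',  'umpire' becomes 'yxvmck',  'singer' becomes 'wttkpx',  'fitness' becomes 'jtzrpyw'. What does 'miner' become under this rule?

qttic

It's a Vigenère-style cipher with numeric key [4,11,6]: position i shifts by key[i mod 3].
For miner: m+4=q, i+11=t, n+6=t, e+4=i, r+11=c.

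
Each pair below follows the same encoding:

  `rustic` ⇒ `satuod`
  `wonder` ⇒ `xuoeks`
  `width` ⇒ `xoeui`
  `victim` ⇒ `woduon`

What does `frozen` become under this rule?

gsuako

The shift depends on letter class: consonant r→s is +1, but vowel u→a is +6. Vowels shift forward by 6 and consonants shift forward by 1.
Applying it to frozen: f(cons)+1=g, r(cons)+1=s, o(vowel)+6=u, z(cons)+1=a, e(vowel)+6=k, n(cons)+1=o.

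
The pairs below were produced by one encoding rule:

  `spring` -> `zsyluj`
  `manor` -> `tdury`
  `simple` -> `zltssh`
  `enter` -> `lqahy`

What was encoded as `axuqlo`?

tunnel

A repeating key of period 2 is used — shifts +7, +3 over and over.
Undoing it on axuqlo: a−7=t, x−3=u, u−7=n, q−3=n, l−7=e, o−3=l.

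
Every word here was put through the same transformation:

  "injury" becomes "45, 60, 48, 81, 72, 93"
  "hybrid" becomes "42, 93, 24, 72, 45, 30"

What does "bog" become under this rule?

24, 63, 39

i(#9)→45 and n(#14)→60: differences scale by 3, so n = 3·pos + 18. The formula is n = 3×(alphabet index, a=1) + 18.
Applying it to bog: b=2→24, o=15→63, g=7→39.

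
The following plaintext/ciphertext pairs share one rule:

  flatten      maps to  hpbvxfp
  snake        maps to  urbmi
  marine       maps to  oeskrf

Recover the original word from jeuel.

A repeating key of period 3 is used — shifts +2, +4, +1 over and over.
Undoing it on jeuel: j−2=h, e−4=a, u−1=t, e−2=c, l−4=h.

hatch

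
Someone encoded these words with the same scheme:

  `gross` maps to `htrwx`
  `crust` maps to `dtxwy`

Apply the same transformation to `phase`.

Letter i (0-indexed) is shifted by i+1, so successive shifts are 1, 2, 3, ….
For phase: p+1=q, h+2=j, a+3=d, s+4=w, e+5=j.

qjdwj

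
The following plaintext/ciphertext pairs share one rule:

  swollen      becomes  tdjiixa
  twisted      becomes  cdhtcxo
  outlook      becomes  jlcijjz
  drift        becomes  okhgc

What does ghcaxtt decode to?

fitness

s(18)→t(19) and w(22)→d(3) fit y≡9x+13 (mod 26); the inverse of 9 mod 26 is 3. Each letter's alphabet position (a=0..z=25) is mapped through 9·x+13 mod 26 — an affine cipher.
Decoding ghcaxtt: g(6)→3·(6−13)≡5=f; h(7)→3·(7−13)≡8=i; c(2)→3·(2−13)≡19=t; a(0)→3·(0−13)≡13=n; x(23)→3·(23−13)≡4=e; t(19)→3·(19−13)≡18=s; t(19)→3·(19−13)≡18=s (all mod 26).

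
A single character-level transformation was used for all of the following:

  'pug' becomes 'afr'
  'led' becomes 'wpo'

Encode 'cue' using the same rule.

nfp

This is a Caesar cipher with shift 11.
On cue: c+11=n, u+11=f, e+11=p.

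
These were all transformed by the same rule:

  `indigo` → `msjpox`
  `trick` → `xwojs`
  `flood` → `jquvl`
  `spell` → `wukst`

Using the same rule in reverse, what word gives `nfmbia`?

Letter i (0-indexed) is shifted by i+4, so successive shifts are 4, 5, 6, ….
Undoing it on nfmbia: n−4=j, f−5=a, m−6=g, b−7=u, i−8=a, a−9=r.

jaguar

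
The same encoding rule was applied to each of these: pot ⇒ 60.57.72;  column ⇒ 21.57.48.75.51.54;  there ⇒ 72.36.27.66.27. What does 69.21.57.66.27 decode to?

score

p(#16)→60 and o(#15)→57: differences scale by 3, so n = 3·pos + 12. With a=1..z=26, the number is 3·pos + 12.
Reversing it on 69.21.57.66.27: 69→(69−12)÷3=19=s, 21→(21−12)÷3=3=c, 57→(57−12)÷3=15=o, 66→(66−12)÷3=18=r, 27→(27−12)÷3=5=e.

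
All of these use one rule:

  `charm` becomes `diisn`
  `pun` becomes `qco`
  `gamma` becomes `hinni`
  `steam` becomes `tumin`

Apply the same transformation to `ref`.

smg

The shift depends on letter class: consonant c→d is +1, but vowel a→i is +8. The rule splits by letter class: vowels +8, consonants +1.
On ref: r(cons)+1=s, e(vowel)+8=m, f(cons)+1=g.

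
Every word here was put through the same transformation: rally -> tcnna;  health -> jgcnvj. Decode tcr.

Compare letters: r→t is +2, a→c is +2, l→n is +2 — a constant shift. This is a Caesar cipher with shift 2.
Undoing it on tcr: t−2=r, c−2=a, r−2=p.

rap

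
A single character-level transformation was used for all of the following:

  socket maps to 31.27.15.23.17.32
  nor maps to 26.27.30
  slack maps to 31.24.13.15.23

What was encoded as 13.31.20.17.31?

ashes

s is letter #19 and maps to 31: an offset of 12. Each letter is replaced by its alphabet position (a=1..z=26) + 12.
Decoding 13.31.20.17.31: 13→(13−12)÷1=1=a, 31→(31−12)÷1=19=s, 20→(20−12)÷1=8=h, 17→(17−12)÷1=5=e, 31→(31−12)÷1=19=s.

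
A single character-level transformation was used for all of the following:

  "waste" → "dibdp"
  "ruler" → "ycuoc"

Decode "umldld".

nectar

In waste: w→d is +7, a→i is +8, s→b is +9, t→d is +10 — the shift increases by 1 each position. Each letter shifts forward by (position + 7), i.e. 7, 8, 9, … — the shift grows by one for each successive letter.
Reversing it on umldld: u−7=n, m−8=e, l−9=c, d−10=t, l−11=a, d−12=r.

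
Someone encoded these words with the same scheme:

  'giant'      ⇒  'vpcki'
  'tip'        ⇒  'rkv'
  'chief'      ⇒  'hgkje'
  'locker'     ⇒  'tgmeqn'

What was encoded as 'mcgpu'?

Read the word backwards and shift each letter +2.
Undoing it on mcgpu: shift back: m−2=k, c−2=a, g−2=e, p−2=n, u−2=s → kaens; then reverse → sneak.

sneak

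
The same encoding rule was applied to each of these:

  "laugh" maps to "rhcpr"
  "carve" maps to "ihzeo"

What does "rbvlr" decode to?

In laugh: l→r is +6, a→h is +7, u→c is +8, g→p is +9 — the shift increases by 1 each position. The shift increases by 1 at each position, starting from +6: 6, 7, 8, ….
Undoing it on rbvlr: r−6=l, b−7=u, v−8=n, l−9=c, r−10=h.

lunch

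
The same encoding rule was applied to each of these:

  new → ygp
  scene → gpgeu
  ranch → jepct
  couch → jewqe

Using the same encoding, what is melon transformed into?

The output letters match the input read backwards, each shifted +2: new reversed is wen. The word is reversed, then every letter is shifted forward by 2.
On melon: reverse → nolem; then shift: n+2=p, o+2=q, l+2=n, e+2=g, m+2=o.

pqngo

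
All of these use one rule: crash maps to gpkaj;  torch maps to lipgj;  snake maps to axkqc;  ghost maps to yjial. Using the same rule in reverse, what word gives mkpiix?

c(2)→g(6) and r(17)→p(15) fit y≡11x+10 (mod 26); the inverse of 11 mod 26 is 19. This is an affine cipher: with a=0,…,z=25, each position x becomes (11x+10) mod 26.
Reversing it on mkpiix: m(12)→19·(12−10)≡12=m; k(10)→19·(10−10)≡0=a; p(15)→19·(15−10)≡17=r; i(8)→19·(8−10)≡14=o; i(8)→19·(8−10)≡14=o; x(23)→19·(23−10)≡13=n (all mod 26).

maroon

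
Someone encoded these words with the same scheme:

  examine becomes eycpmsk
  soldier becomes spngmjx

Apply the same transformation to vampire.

In examine: e→e is +0, x→y is +1, a→c is +2, m→p is +3 — the shift increases by 1 each position. The shift increases by 1 at each position, starting from +0: 0, 1, 2, ….
For vampire: v+0=v, a+1=b, m+2=o, p+3=s, i+4=m, r+5=w, e+6=k.

vbosmwk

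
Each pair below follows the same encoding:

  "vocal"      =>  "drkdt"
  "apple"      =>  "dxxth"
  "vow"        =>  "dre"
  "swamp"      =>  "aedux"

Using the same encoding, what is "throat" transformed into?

Two shifts are in play — +3 for a/e/i/o/u, +8 for every other letter.
On throat: t(cons)+8=b, h(cons)+8=p, r(cons)+8=z, o(vowel)+3=r, a(vowel)+3=d, t(cons)+8=b.

bpzrdb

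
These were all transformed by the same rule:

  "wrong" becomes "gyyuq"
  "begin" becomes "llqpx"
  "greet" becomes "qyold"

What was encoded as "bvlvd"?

Shifts by position in wrong: pos 0: w→g (+10), pos 1: r→y (+7), pos 2: o→y (+10), pos 3: n→u (+7) — repeating every 2. It's a Vigenère-style cipher with numeric key [10,7]: position i shifts by key[i mod 2].
Undoing it on bvlvd: b−10=r, v−7=o, l−10=b, v−7=o, d−10=t.

robot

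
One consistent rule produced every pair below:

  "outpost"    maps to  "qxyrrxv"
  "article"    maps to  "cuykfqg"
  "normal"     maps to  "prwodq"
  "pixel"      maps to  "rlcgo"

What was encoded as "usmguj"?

Shifts by position in outpost: pos 0: o→q (+2), pos 1: u→x (+3), pos 2: t→y (+5), pos 3: p→r (+2), pos 4: o→r (+3), pos 5: s→x (+5) — repeating every 3. The shifts repeat in a cycle of length 3: positions 0,1,… shift by +2, +3, +5, then the pattern repeats.
Reversing it on usmguj: u−2=s, s−3=p, m−5=h, g−2=e, u−3=r, j−5=e.

sphere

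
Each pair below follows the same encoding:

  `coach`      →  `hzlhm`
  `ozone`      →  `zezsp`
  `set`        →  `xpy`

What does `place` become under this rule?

uqlhp

The shift depends on letter class: consonant c→h is +5, but vowel o→z is +11. Vowels shift forward by 11 and consonants shift forward by 5.
For place: p(cons)+5=u, l(cons)+5=q, a(vowel)+11=l, c(cons)+5=h, e(vowel)+11=p.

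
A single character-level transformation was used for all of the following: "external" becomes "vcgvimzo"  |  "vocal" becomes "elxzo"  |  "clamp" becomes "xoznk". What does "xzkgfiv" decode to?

Each pair mirrors across the alphabet (e↔v, x↔c, t↔g): positions sum to 25. This is the alphabet-reversal cipher (Atbash): a becomes z, b becomes y, etc.
Decoding xzkgfiv: x↔c, z↔a, k↔p, g↔t, f↔u, i↔r, v↔e.

capture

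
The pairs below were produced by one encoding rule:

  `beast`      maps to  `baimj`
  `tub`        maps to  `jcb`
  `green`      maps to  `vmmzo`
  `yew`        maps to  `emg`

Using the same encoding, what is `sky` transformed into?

gsa

Read the word backwards and shift each letter +8.
On sky: reverse → yks; then shift: y+8=g, k+8=s, s+8=a.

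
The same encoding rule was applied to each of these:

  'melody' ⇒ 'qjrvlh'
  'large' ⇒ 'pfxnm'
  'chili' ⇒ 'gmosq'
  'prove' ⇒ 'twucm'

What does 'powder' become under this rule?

Each letter shifts forward by (position + 4), i.e. 4, 5, 6, … — the shift grows by one for each successive letter.
For powder: p+4=t, o+5=t, w+6=c, d+7=k, e+8=m, r+9=a.

ttckma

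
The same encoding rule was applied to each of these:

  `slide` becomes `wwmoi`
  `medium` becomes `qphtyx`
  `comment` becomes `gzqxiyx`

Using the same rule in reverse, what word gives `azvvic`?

Shifts by position in slide: pos 0: s→w (+4), pos 1: l→w (+11), pos 2: i→m (+4), pos 3: d→o (+11) — repeating every 2. The shifts repeat in a cycle of length 2: positions 0,1,… shift by +4, +11, then the pattern repeats.
Reversing it on azvvic: a−4=w, z−11=o, v−4=r, v−11=k, i−4=e, c−11=r.

worker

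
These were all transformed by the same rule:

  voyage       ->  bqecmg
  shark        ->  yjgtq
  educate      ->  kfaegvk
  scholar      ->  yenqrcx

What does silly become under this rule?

ykrne

Shifts by position in voyage: pos 0: v→b (+6), pos 1: o→q (+2), pos 2: y→e (+6), pos 3: a→c (+2) — repeating every 2. The shifts repeat in a cycle of length 2: positions 0,1,… shift by +6, +2, then the pattern repeats.
For silly: s+6=y, i+2=k, l+6=r, l+2=n, y+6=e.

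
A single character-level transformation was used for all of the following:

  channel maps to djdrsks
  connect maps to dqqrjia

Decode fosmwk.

empire

Letter i (0-indexed) is shifted by i+1, so successive shifts are 1, 2, 3, ….
Undoing it on fosmwk: f−1=e, o−2=m, s−3=p, m−4=i, w−5=r, k−6=e.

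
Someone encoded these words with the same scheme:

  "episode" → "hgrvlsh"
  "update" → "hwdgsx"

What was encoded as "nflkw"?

The output letters match the input read backwards, each shifted +3: episode reversed is edosipe. Two steps: reverse the string, then apply a Caesar shift of +3.
Decoding nflkw: shift back: n−3=k, f−3=c, l−3=i, k−3=h, w−3=t → kciht; then reverse → thick.

thick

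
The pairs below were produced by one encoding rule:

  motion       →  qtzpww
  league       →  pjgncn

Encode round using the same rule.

vtaul

In motion: m→q is +4, o→t is +5, t→z is +6, i→p is +7 — the shift increases by 1 each position. Letter i (0-indexed) is shifted by i+4, so successive shifts are 4, 5, 6, ….
On round: r+4=v, o+5=t, u+6=a, n+7=u, d+8=l.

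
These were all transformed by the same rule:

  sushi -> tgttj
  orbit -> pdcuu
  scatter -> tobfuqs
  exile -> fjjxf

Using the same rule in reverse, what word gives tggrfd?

suffer

Shifts by position in sushi: pos 0: s→t (+1), pos 1: u→g (+12), pos 2: s→t (+1), pos 3: h→t (+12) — repeating every 2. A repeating key of period 2 is used — shifts +1, +12 over and over.
Decoding tggrfd: t−1=s, g−12=u, g−1=f, r−12=f, f−1=e, d−12=r.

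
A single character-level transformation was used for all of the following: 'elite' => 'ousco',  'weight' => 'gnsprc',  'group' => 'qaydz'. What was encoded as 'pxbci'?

A repeating key of period 2 is used — shifts +10, +9 over and over.
Decoding pxbci: p−10=f, x−9=o, b−10=r, c−9=t, i−10=y.

forty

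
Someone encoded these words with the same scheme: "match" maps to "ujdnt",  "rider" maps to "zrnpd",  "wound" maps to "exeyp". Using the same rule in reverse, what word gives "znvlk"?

relay

The shift increases by 1 at each position, starting from +8: 8, 9, 10, ….
Reversing it on znvlk: z−8=r, n−9=e, v−10=l, l−11=a, k−12=y.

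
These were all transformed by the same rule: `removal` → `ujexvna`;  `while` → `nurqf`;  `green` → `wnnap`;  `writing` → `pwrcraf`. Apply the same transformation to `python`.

wxqchy

The output letters match the input read backwards, each shifted +9: removal reversed is lavomer. Two steps: reverse the string, then apply a Caesar shift of +9.
Applying it to python: reverse → nohtyp; then shift: n+9=w, o+9=x, h+9=q, t+9=c, y+9=h, p+9=y.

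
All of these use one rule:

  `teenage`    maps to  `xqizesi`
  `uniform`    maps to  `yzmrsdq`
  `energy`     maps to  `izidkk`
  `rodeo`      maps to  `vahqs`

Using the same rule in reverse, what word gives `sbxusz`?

option

Shifts by position in teenage: pos 0: t→x (+4), pos 1: e→q (+12), pos 2: e→i (+4), pos 3: n→z (+12) — repeating every 2. It's a Vigenère-style cipher with numeric key [4,12]: position i shifts by key[i mod 2].
Decoding sbxusz: s−4=o, b−12=p, x−4=t, u−12=i, s−4=o, z−12=n.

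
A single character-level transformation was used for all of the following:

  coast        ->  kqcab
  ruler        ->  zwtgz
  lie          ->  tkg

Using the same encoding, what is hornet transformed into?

The shift depends on letter class: consonant c→k is +8, but vowel o→q is +2. Two shifts are in play — +2 for a/e/i/o/u, +8 for every other letter.
On hornet: h(cons)+8=p, o(vowel)+2=q, r(cons)+8=z, n(cons)+8=v, e(vowel)+2=g, t(cons)+8=b.

pqzvgb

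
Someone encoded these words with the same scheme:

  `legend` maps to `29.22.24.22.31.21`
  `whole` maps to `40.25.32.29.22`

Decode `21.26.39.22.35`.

diver

l is letter #12 and maps to 29: an offset of 17. The number is (letter's place in the alphabet, a=1) + 17.
Reversing it on 21.26.39.22.35: 21→(21−17)÷1=4=d, 26→(26−17)÷1=9=i, 39→(39−17)÷1=22=v, 22→(22−17)÷1=5=e, 35→(35−17)÷1=18=r.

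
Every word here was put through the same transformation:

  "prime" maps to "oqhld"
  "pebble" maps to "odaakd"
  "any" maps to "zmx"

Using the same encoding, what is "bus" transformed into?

atr

This is a Caesar cipher with shift 25.
For bus: b+25=a, u+25=t, s+25=r.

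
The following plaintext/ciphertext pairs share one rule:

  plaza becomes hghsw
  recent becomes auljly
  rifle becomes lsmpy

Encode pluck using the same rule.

The output letters match the input read backwards, each shifted +7: plaza reversed is azalp. Read the word backwards and shift each letter +7.
On pluck: reverse → kculp; then shift: k+7=r, c+7=j, u+7=b, l+7=s, p+7=w.

rjbsw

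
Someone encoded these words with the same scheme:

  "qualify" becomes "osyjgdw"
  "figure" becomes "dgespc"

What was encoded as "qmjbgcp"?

soldier

This is a Caesar cipher with shift 24.
Undoing it on qmjbgcp: q−24=s, m−24=o, j−24=l, b−24=d, g−24=i, c−24=e, p−24=r.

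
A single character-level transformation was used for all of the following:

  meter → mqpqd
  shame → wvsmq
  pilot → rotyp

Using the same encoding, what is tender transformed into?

pqfxqd

Each letter's alphabet position (a=0..z=25) is mapped through 19·x+18 mod 26 — an affine cipher.
For tender: t(19)→19·19+18≡15=p; e(4)→19·4+18≡16=q; n(13)→19·13+18≡5=f; d(3)→19·3+18≡23=x; e(4)→19·4+18≡16=q; r(17)→19·17+18≡3=d (all mod 26).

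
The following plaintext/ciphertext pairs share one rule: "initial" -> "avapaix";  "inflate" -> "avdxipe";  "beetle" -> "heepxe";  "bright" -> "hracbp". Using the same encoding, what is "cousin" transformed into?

i(8)→a(0) and n(13)→v(21) fit y≡25x+8 (mod 26); the inverse of 25 mod 26 is 25. Each letter's alphabet position (a=0..z=25) is mapped through 25·x+8 mod 26 — an affine cipher.
On cousin: c(2)→25·2+8≡6=g; o(14)→25·14+8≡20=u; u(20)→25·20+8≡14=o; s(18)→25·18+8≡16=q; i(8)→25·8+8≡0=a; n(13)→25·13+8≡21=v (all mod 26).

guoqav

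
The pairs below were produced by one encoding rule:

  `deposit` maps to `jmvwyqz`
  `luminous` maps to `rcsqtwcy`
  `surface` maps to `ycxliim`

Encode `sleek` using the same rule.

yrmmq

The shift depends on letter class: consonant d→j is +6, but vowel e→m is +8. The rule splits by letter class: vowels +8, consonants +6.
For sleek: s(cons)+6=y, l(cons)+6=r, e(vowel)+8=m, e(vowel)+8=m, k(cons)+6=q.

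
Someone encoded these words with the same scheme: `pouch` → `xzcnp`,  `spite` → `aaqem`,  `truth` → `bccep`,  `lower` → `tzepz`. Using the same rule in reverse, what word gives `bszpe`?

threw

A repeating key of period 2 is used — shifts +8, +11 over and over.
Undoing it on bszpe: b−8=t, s−11=h, z−8=r, p−11=e, e−8=w.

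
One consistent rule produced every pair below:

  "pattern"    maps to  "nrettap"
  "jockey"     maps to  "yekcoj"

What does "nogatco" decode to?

octagon

It's just the letters in reverse order.
Reversing it on nogatco: then reverse → octagon.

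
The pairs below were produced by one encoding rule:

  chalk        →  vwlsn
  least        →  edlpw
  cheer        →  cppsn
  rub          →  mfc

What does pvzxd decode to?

smoke

The output letters match the input read backwards, each shifted +11: chalk reversed is klahc. The word is reversed, then every letter is shifted forward by 11.
Reversing it on pvzxd: shift back: p−11=e, v−11=k, z−11=o, x−11=m, d−11=s → ekoms; then reverse → smoke.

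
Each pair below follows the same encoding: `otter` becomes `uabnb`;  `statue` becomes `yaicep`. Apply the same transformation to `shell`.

yomuv

In otter: o→u is +6, t→a is +7, t→b is +8, e→n is +9 — the shift increases by 1 each position. Each letter shifts forward by (position + 6), i.e. 6, 7, 8, … — the shift grows by one for each successive letter.
On shell: s+6=y, h+7=o, e+8=m, l+9=u, l+10=v.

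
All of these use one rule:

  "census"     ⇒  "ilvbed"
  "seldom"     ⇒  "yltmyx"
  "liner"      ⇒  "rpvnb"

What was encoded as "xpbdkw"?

ritual

In census: c→i is +6, e→l is +7, n→v is +8, s→b is +9 — the shift increases by 1 each position. Letter i (0-indexed) is shifted by i+6, so successive shifts are 6, 7, 8, ….
Undoing it on xpbdkw: x−6=r, p−7=i, b−8=t, d−9=u, k−10=a, w−11=l.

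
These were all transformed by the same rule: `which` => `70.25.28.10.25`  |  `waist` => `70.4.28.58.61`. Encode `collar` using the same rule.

Each letter becomes 3×(its alphabet position, a=1..z=26) + 1.
For collar: c=3→10, o=15→46, l=12→37, l=12→37, a=1→4, r=18→55.

10.46.37.37.4.55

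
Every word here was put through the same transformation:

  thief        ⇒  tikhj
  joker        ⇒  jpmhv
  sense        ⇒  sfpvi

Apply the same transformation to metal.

mfvdp

In thief: t→t is +0, h→i is +1, i→k is +2, e→h is +3 — the shift increases by 1 each position. The shift increases by 1 at each position, starting from +0: 0, 1, 2, ….
For metal: m+0=m, e+1=f, t+2=v, a+3=d, l+4=p.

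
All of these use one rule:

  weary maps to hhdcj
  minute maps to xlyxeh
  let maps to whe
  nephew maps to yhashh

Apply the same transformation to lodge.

The rule splits by letter class: vowels +3, consonants +11.
For lodge: l(cons)+11=w, o(vowel)+3=r, d(cons)+11=o, g(cons)+11=r, e(vowel)+3=h.

wrorh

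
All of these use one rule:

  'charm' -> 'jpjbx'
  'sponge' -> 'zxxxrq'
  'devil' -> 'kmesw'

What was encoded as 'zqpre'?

Letter i (0-indexed) is shifted by i+7, so successive shifts are 7, 8, 9, ….
Undoing it on zqpre: z−7=s, q−8=i, p−9=g, r−10=h, e−11=t.

sight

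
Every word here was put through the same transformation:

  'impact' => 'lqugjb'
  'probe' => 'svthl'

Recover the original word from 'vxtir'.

stock

In impact: i→l is +3, m→q is +4, p→u is +5, a→g is +6 — the shift increases by 1 each position. The shift increases by 1 at each position, starting from +3: 3, 4, 5, ….
Reversing it on vxtir: v−3=s, x−4=t, t−5=o, i−6=c, r−7=k.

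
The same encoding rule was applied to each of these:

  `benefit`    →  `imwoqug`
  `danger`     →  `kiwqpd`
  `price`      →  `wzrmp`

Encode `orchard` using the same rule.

In benefit: b→i is +7, e→m is +8, n→w is +9, e→o is +10 — the shift increases by 1 each position. The shift increases by 1 at each position, starting from +7: 7, 8, 9, ….
For orchard: o+7=v, r+8=z, c+9=l, h+10=r, a+11=l, r+12=d, d+13=q.

vzlrldq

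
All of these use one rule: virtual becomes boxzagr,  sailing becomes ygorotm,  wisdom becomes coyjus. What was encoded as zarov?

Compare letters: v→b is +6, i→o is +6, r→x is +6 — a constant shift. Each letter is shifted forward by 6 in the alphabet (a Caesar shift of +6).
Undoing it on zarov: z−6=t, a−6=u, r−6=l, o−6=i, v−6=p.

tulip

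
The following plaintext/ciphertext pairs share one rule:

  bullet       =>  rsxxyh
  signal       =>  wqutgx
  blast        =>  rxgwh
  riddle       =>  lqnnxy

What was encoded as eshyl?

outer

b(1)→r(17) and u(20)→s(18) fit y≡11x+6 (mod 26); the inverse of 11 mod 26 is 19. This is an affine cipher: with a=0,…,z=25, each position x becomes (11x+6) mod 26.
Reversing it on eshyl: e(4)→19·(4−6)≡14=o; s(18)→19·(18−6)≡20=u; h(7)→19·(7−6)≡19=t; y(24)→19·(24−6)≡4=e; l(11)→19·(11−6)≡17=r (all mod 26).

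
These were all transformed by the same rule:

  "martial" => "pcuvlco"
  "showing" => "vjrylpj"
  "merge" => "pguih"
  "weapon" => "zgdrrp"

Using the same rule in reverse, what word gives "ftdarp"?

crayon

Shifts by position in martial: pos 0: m→p (+3), pos 1: a→c (+2), pos 2: r→u (+3), pos 3: t→v (+2) — repeating every 2. The shifts repeat in a cycle of length 2: positions 0,1,… shift by +3, +2, then the pattern repeats.
Decoding ftdarp: f−3=c, t−2=r, d−3=a, a−2=y, r−3=o, p−2=n.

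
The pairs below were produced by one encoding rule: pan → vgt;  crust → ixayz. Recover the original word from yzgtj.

Compare letters: p→v is +6, a→g is +6, n→t is +6 — a constant shift. Each letter is shifted forward by 6 in the alphabet (a Caesar shift of +6).
Reversing it on yzgtj: y−6=s, z−6=t, g−6=a, t−6=n, j−6=d.

stand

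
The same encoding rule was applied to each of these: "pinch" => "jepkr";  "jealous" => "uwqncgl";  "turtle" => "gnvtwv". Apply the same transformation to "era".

ctg

The output letters match the input read backwards, each shifted +2: pinch reversed is hcnip. The word is reversed, then every letter is shifted forward by 2.
On era: reverse → are; then shift: a+2=c, r+2=t, e+2=g.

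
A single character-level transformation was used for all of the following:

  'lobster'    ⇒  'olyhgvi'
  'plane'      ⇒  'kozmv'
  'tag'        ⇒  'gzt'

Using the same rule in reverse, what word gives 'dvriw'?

Each pair mirrors across the alphabet (l↔o, o↔l, b↔y): positions sum to 25. Each letter is replaced by its mirror in the alphabet: a↔z, b↔y, c↔x, and so on (the Atbash cipher).
Decoding dvriw: d↔w, v↔e, r↔i, i↔r, w↔d.

weird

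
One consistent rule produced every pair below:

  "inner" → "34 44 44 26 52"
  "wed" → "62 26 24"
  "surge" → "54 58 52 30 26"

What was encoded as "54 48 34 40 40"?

spill

i(#9)→34 and n(#14)→44: differences scale by 2, so n = 2·pos + 16. Each letter becomes 2×(its alphabet position, a=1..z=26) + 16.
Decoding 54 48 34 40 40: 54→(54−16)÷2=19=s, 48→(48−16)÷2=16=p, 34→(34−16)÷2=9=i, 40→(40−16)÷2=12=l, 40→(40−16)÷2=12=l.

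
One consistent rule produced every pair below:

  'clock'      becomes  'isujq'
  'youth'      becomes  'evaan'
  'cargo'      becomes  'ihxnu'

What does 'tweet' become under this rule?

Shifts by position in clock: pos 0: c→i (+6), pos 1: l→s (+7), pos 2: o→u (+6), pos 3: c→j (+7) — repeating every 2. It's a Vigenère-style cipher with numeric key [6,7]: position i shifts by key[i mod 2].
For tweet: t+6=z, w+7=d, e+6=k, e+7=l, t+6=z.

zdklz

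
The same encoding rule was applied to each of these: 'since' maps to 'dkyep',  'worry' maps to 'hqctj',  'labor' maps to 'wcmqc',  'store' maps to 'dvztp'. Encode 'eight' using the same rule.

Shifts by position in since: pos 0: s→d (+11), pos 1: i→k (+2), pos 2: n→y (+11), pos 3: c→e (+2) — repeating every 2. The shifts repeat in a cycle of length 2: positions 0,1,… shift by +11, +2, then the pattern repeats.
Applying it to eight: e+11=p, i+2=k, g+11=r, h+2=j, t+11=e.

pkrje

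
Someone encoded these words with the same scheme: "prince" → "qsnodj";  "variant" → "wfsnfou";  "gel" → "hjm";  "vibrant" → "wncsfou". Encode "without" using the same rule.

xnuitzu

The shift depends on letter class: consonant p→q is +1, but vowel i→n is +5. Vowels shift forward by 5 and consonants shift forward by 1.
Applying it to without: w(cons)+1=x, i(vowel)+5=n, t(cons)+1=u, h(cons)+1=i, o(vowel)+5=t, u(vowel)+5=z, t(cons)+1=u.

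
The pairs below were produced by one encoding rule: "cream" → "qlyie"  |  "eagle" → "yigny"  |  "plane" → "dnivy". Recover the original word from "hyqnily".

Treating letters as 0–25, the rule is x ↦ 17x + 8 (mod 26).
Undoing it on hyqnily: h(7)→23·(7−8)≡3=d; y(24)→23·(24−8)≡4=e; q(16)→23·(16−8)≡2=c; n(13)→23·(13−8)≡11=l; i(8)→23·(8−8)≡0=a; l(11)→23·(11−8)≡17=r; y(24)→23·(24−8)≡4=e (all mod 26).

declare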